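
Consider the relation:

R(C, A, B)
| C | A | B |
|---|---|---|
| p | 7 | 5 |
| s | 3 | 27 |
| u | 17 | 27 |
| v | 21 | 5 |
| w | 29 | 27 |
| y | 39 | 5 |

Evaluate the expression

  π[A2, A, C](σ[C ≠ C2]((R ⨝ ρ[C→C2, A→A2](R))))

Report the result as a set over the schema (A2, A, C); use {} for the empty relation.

ρ[C→C2, A→A2]: schema becomes (C2, A2, B); tuples unchanged.
Joining R and ρ[C→C2, A→A2](R) on B yields {(p, 7, 5, p, 7), (p, 7, 5, v, 21), (p, 7, 5, y, 39), (s, 3, 27, s, 3), (s, 3, 27, u, 17), (s, 3, 27, w, 29), (u, 17, 27, s, 3), (u, 17, 27, u, 17), (u, 17, 27, w, 29), (v, 21, 5, p, 7), (v, 21, 5, v, 21), (v, 21, 5, y, 39), (w, 29, 27, s, 3), (w, 29, 27, u, 17), (w, 29, 27, w, 29), (y, 39, 5, p, 7), (y, 39, 5, v, 21), (y, 39, 5, y, 39)}.
Selection C ≠ C2: {(p, 7, 5, v, 21), (p, 7, 5, y, 39), (s, 3, 27, u, 17), (s, 3, 27, w, 29), (u, 17, 27, s, 3), (u, 17, 27, w, 29), (v, 21, 5, p, 7), (v, 21, 5, y, 39), (w, 29, 27, s, 3), (w, 29, 27, u, 17), (y, 39, 5, p, 7), (y, 39, 5, v, 21)}
π[A2, A, C]: project onto (A2, A, C) → {(17, 29, w), (17, 3, s), (21, 39, y), (21, 7, p), (29, 17, u), (29, 3, s), (3, 17, u), (3, 29, w), (39, 21, v), (39, 7, p), (7, 21, v), (7, 39, y)}

{(17, 29, w), (17, 3, s), (21, 39, y), (21, 7, p), (29, 17, u), (29, 3, s), (3, 17, u), (3, 29, w), (39, 21, v), (39, 7, p), (7, 21, v), (7, 39, y)}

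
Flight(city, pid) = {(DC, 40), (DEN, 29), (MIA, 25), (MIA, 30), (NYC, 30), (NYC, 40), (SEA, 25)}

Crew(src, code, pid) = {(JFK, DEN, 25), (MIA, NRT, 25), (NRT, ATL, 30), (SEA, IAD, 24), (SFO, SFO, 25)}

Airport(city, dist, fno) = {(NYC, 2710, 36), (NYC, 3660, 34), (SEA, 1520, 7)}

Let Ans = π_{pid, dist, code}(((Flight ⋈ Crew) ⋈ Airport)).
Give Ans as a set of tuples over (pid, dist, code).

{(25, 1520, DEN), (25, 1520, NRT), (25, 1520, SFO), (30, 2710, ATL), (30, 3660, ATL)}

Natural join on pid: {(MIA, 25, JFK, DEN), (MIA, 25, MIA, NRT), (MIA, 25, SFO, SFO), (MIA, 30, NRT, ATL), (NYC, 30, NRT, ATL), (SEA, 25, JFK, DEN), (SEA, 25, MIA, NRT), (SEA, 25, SFO, SFO)}
Natural join on city: {(NYC, 30, NRT, ATL, 2710, 36), (NYC, 30, NRT, ATL, 3660, 34), (SEA, 25, JFK, DEN, 1520, 7), (SEA, 25, MIA, NRT, 1520, 7), (SEA, 25, SFO, SFO, 1520, 7)}
π[pid, dist, code]: project onto (pid, dist, code) → {(25, 1520, DEN), (25, 1520, NRT), (25, 1520, SFO), (30, 2710, ATL), (30, 3660, ATL)}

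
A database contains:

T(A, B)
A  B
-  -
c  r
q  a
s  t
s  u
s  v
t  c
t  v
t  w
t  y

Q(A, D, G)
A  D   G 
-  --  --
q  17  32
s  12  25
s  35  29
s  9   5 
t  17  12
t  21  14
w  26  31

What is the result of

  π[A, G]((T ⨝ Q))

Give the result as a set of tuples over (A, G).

Natural join on A: {(q, a, 17, 32), (s, t, 12, 25), (s, t, 35, 29), (s, t, 9, 5), (s, u, 12, 25), (s, u, 35, 29), (s, u, 9, 5), (s, v, 12, 25), (s, v, 35, 29), (s, v, 9, 5), (t, c, 17, 12), (t, c, 21, 14), (t, v, 17, 12), (t, v, 21, 14), (t, w, 17, 12), (t, w, 21, 14), (t, y, 17, 12), (t, y, 21, 14)}
Keep only column(s) A, G (12 duplicate(s) eliminated): {(q, 32), (s, 25), (s, 29), (s, 5), (t, 12), (t, 14)}

{(q, 32), (s, 25), (s, 29), (s, 5), (t, 12), (t, 14)}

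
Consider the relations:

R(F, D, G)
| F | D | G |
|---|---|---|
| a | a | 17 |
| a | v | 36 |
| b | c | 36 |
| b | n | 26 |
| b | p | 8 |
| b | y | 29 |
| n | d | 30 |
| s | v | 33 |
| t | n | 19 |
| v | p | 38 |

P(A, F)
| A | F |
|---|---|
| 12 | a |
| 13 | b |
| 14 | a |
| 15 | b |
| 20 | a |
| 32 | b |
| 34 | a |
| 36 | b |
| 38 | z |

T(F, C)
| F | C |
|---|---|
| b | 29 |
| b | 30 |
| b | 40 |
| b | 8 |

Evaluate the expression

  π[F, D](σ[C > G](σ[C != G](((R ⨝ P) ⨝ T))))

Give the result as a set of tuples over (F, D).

{(b, c), (b, n), (b, p), (b, y)}

R ⋈ P (natural join on F): {(a, a, 17, 12), (a, a, 17, 14), (a, a, 17, 20), (a, a, 17, 34), (a, v, 36, 12), (a, v, 36, 14), (a, v, 36, 20), (a, v, 36, 34), (b, c, 36, 13), (b, c, 36, 15), (b, c, 36, 32), (b, c, 36, 36), (b, n, 26, 13), (b, n, 26, 15), (b, n, 26, 32), (b, n, 26, 36), (b, p, 8, 13), (b, p, 8, 15), (b, p, 8, 32), (b, p, 8, 36), (b, y, 29, 13), (b, y, 29, 15), (b, y, 29, 32), (b, y, 29, 36)}
(R ⨝ P) ⋈ T (natural join on F): {(b, c, 36, 13, 29), (b, c, 36, 13, 30), (b, c, 36, 13, 40), (b, c, 36, 13, 8), (b, c, 36, 15, 29), (b, c, 36, 15, 30), (b, c, 36, 15, 40), (b, c, 36, 15, 8), (b, c, 36, 32, 29), (b, c, 36, 32, 30), (b, c, 36, 32, 40), (b, c, 36, 32, 8), (b, c, 36, 36, 29), (b, c, 36, 36, 30), (b, c, 36, 36, 40), (b, c, 36, 36, 8), (b, n, 26, 13, 29), (b, n, 26, 13, 30), (b, n, 26, 13, 40), (b, n, 26, 13, 8), (b, n, 26, 15, 29), (b, n, 26, 15, 30), (b, n, 26, 15, 40), (b, n, 26, 15, 8), (b, n, 26, 32, 29), (b, n, 26, 32, 30), (b, n, 26, 32, 40), (b, n, 26, 32, 8), (b, n, 26, 36, 29), (b, n, 26, 36, 30), (b, n, 26, 36, 40), (b, n, 26, 36, 8), (b, p, 8, 13, 29), (b, p, 8, 13, 30), (b, p, 8, 13, 40), (b, p, 8, 13, 8), (b, p, 8, 15, 29), (b, p, 8, 15, 30), (b, p, 8, 15, 40), (b, p, 8, 15, 8), (b, p, 8, 32, 29), (b, p, 8, 32, 30), (b, p, 8, 32, 40), (b, p, 8, 32, 8), (b, p, 8, 36, 29), (b, p, 8, 36, 30), (b, p, 8, 36, 40), (b, p, 8, 36, 8), (b, y, 29, 13, 29), (b, y, 29, 13, 30), (b, y, 29, 13, 40), (b, y, 29, 13, 8), (b, y, 29, 15, 29), (b, y, 29, 15, 30), (b, y, 29, 15, 40), (b, y, 29, 15, 8), (b, y, 29, 32, 29), (b, y, 29, 32, 30), (b, y, 29, 32, 40), (b, y, 29, 32, 8), (b, y, 29, 36, 29), (b, y, 29, 36, 30), (b, y, 29, 36, 40), (b, y, 29, 36, 8)}
σ[C != G]: keep tuples satisfying C != G → {(b, c, 36, 13, 29), (b, c, 36, 13, 30), (b, c, 36, 13, 40), (b, c, 36, 13, 8), (b, c, 36, 15, 29), (b, c, 36, 15, 30), (b, c, 36, 15, 40), (b, c, 36, 15, 8), (b, c, 36, 32, 29), (b, c, 36, 32, 30), (b, c, 36, 32, 40), (b, c, 36, 32, 8), (b, c, 36, 36, 29), (b, c, 36, 36, 30), (b, c, 36, 36, 40), (b, c, 36, 36, 8), (b, n, 26, 13, 29), (b, n, 26, 13, 30), (b, n, 26, 13, 40), (b, n, 26, 13, 8), (b, n, 26, 15, 29), (b, n, 26, 15, 30), (b, n, 26, 15, 40), (b, n, 26, 15, 8), (b, n, 26, 32, 29), (b, n, 26, 32, 30), (b, n, 26, 32, 40), (b, n, 26, 32, 8), (b, n, 26, 36, 29), (b, n, 26, 36, 30), (b, n, 26, 36, 40), (b, n, 26, 36, 8), (b, p, 8, 13, 29), (b, p, 8, 13, 30), (b, p, 8, 13, 40), (b, p, 8, 15, 29), (b, p, 8, 15, 30), (b, p, 8, 15, 40), (b, p, 8, 32, 29), (b, p, 8, 32, 30), (b, p, 8, 32, 40), (b, p, 8, 36, 29), (b, p, 8, 36, 30), (b, p, 8, 36, 40), (b, y, 29, 13, 30), (b, y, 29, 13, 40), (b, y, 29, 13, 8), (b, y, 29, 15, 30), (b, y, 29, 15, 40), (b, y, 29, 15, 8), (b, y, 29, 32, 30), (b, y, 29, 32, 40), (b, y, 29, 32, 8), (b, y, 29, 36, 30), (b, y, 29, 36, 40), (b, y, 29, 36, 8)}
σ[C > G]: keep tuples satisfying C > G → {(b, c, 36, 13, 40), (b, c, 36, 15, 40), (b, c, 36, 32, 40), (b, c, 36, 36, 40), (b, n, 26, 13, 29), (b, n, 26, 13, 30), (b, n, 26, 13, 40), (b, n, 26, 15, 29), (b, n, 26, 15, 30), (b, n, 26, 15, 40), (b, n, 26, 32, 29), (b, n, 26, 32, 30), (b, n, 26, 32, 40), (b, n, 26, 36, 29), (b, n, 26, 36, 30), (b, n, 26, 36, 40), (b, p, 8, 13, 29), (b, p, 8, 13, 30), (b, p, 8, 13, 40), (b, p, 8, 15, 29), (b, p, 8, 15, 30), (b, p, 8, 15, 40), (b, p, 8, 32, 29), (b, p, 8, 32, 30), (b, p, 8, 32, 40), (b, p, 8, 36, 29), (b, p, 8, 36, 30), (b, p, 8, 36, 40), (b, y, 29, 13, 30), (b, y, 29, 13, 40), (b, y, 29, 15, 30), (b, y, 29, 15, 40), (b, y, 29, 32, 30), (b, y, 29, 32, 40), (b, y, 29, 36, 30), (b, y, 29, 36, 40)}
π_{F, D} gives {(b, c), (b, n), (b, p), (b, y)} (32 duplicate(s) eliminated).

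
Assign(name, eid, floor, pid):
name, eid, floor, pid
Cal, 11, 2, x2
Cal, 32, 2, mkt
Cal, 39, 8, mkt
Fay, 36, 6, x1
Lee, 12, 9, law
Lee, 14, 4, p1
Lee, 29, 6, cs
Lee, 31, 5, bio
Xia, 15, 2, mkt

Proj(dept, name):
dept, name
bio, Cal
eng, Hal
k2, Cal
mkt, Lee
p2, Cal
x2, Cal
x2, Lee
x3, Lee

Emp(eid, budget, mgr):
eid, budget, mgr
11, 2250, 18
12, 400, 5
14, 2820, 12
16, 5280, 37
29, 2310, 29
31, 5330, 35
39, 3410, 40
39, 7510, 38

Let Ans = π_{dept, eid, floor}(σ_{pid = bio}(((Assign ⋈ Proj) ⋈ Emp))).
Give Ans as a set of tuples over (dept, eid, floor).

Assign ⋈ Proj (natural join on name): {(Cal, 11, 2, x2, bio), (Cal, 11, 2, x2, k2), (Cal, 11, 2, x2, p2), (Cal, 11, 2, x2, x2), (Cal, 32, 2, mkt, bio), (Cal, 32, 2, mkt, k2), (Cal, 32, 2, mkt, p2), (Cal, 32, 2, mkt, x2), (Cal, 39, 8, mkt, bio), (Cal, 39, 8, mkt, k2), (Cal, 39, 8, mkt, p2), (Cal, 39, 8, mkt, x2), (Lee, 12, 9, law, mkt), (Lee, 12, 9, law, x2), (Lee, 12, 9, law, x3), (Lee, 14, 4, p1, mkt), (Lee, 14, 4, p1, x2), (Lee, 14, 4, p1, x3), (Lee, 29, 6, cs, mkt), (Lee, 29, 6, cs, x2), (Lee, 29, 6, cs, x3), (Lee, 31, 5, bio, mkt), (Lee, 31, 5, bio, x2), (Lee, 31, 5, bio, x3)}
(Assign ⋈ Proj) ⋈ Emp (natural join on eid): {(Cal, 11, 2, x2, bio, 2250, 18), (Cal, 11, 2, x2, k2, 2250, 18), (Cal, 11, 2, x2, p2, 2250, 18), (Cal, 11, 2, x2, x2, 2250, 18), (Cal, 39, 8, mkt, bio, 3410, 40), (Cal, 39, 8, mkt, bio, 7510, 38), (Cal, 39, 8, mkt, k2, 3410, 40), (Cal, 39, 8, mkt, k2, 7510, 38), (Cal, 39, 8, mkt, p2, 3410, 40), (Cal, 39, 8, mkt, p2, 7510, 38), (Cal, 39, 8, mkt, x2, 3410, 40), (Cal, 39, 8, mkt, x2, 7510, 38), (Lee, 12, 9, law, mkt, 400, 5), (Lee, 12, 9, law, x2, 400, 5), (Lee, 12, 9, law, x3, 400, 5), (Lee, 14, 4, p1, mkt, 2820, 12), (Lee, 14, 4, p1, x2, 2820, 12), (Lee, 14, 4, p1, x3, 2820, 12), (Lee, 29, 6, cs, mkt, 2310, 29), (Lee, 29, 6, cs, x2, 2310, 29), (Lee, 29, 6, cs, x3, 2310, 29), (Lee, 31, 5, bio, mkt, 5330, 35), (Lee, 31, 5, bio, x2, 5330, 35), (Lee, 31, 5, bio, x3, 5330, 35)}
Apply σ_{pid = bio}; surviving tuples: {(Lee, 31, 5, bio, mkt, 5330, 35), (Lee, 31, 5, bio, x2, 5330, 35), (Lee, 31, 5, bio, x3, 5330, 35)}
Keep only column(s) dept, eid, floor: {(mkt, 31, 5), (x2, 31, 5), (x3, 31, 5)}

{(mkt, 31, 5), (x2, 31, 5), (x3, 31, 5)}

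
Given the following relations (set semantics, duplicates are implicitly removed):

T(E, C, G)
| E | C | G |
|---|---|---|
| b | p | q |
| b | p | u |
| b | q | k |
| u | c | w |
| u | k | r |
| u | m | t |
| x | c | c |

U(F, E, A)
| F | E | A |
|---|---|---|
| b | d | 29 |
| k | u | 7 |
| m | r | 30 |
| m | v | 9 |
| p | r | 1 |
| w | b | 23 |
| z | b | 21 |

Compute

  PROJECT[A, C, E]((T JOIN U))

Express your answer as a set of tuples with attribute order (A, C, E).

T ⋈ U (natural join on E): {(b, p, q, w, 23), (b, p, q, z, 21), (b, p, u, w, 23), (b, p, u, z, 21), (b, q, k, w, 23), (b, q, k, z, 21), (u, c, w, k, 7), (u, k, r, k, 7), (u, m, t, k, 7)}
π[A, C, E]: project onto (A, C, E) (2 duplicate(s) eliminated) → {(21, p, b), (21, q, b), (23, p, b), (23, q, b), (7, c, u), (7, k, u), (7, m, u)}

{(21, p, b), (21, q, b), (23, p, b), (23, q, b), (7, c, u), (7, k, u), (7, m, u)}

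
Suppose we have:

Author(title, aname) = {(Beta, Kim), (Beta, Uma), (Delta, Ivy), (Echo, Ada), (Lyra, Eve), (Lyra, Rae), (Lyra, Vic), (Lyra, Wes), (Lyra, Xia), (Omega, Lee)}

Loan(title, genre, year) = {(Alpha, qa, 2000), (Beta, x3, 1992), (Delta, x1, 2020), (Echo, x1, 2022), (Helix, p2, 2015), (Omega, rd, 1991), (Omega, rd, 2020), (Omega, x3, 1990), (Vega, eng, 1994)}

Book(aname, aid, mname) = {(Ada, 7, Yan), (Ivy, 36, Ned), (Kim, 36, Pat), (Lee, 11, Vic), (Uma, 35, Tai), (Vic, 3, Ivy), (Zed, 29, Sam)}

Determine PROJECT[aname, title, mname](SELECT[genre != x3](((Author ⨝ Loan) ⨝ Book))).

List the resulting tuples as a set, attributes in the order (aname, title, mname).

Author ⋈ Loan (natural join on title): {(Beta, Kim, x3, 1992), (Beta, Uma, x3, 1992), (Delta, Ivy, x1, 2020), (Echo, Ada, x1, 2022), (Omega, Lee, rd, 1991), (Omega, Lee, rd, 2020), (Omega, Lee, x3, 1990)}
(Author ⨝ Loan) ⋈ Book (natural join on aname): {(Beta, Kim, x3, 1992, 36, Pat), (Beta, Uma, x3, 1992, 35, Tai), (Delta, Ivy, x1, 2020, 36, Ned), (Echo, Ada, x1, 2022, 7, Yan), (Omega, Lee, rd, 1991, 11, Vic), (Omega, Lee, rd, 2020, 11, Vic), (Omega, Lee, x3, 1990, 11, Vic)}
σ[genre != x3]: keep tuples satisfying genre != x3 → {(Delta, Ivy, x1, 2020, 36, Ned), (Echo, Ada, x1, 2022, 7, Yan), (Omega, Lee, rd, 1991, 11, Vic), (Omega, Lee, rd, 2020, 11, Vic)}
π[aname, title, mname]: project onto (aname, title, mname) (1 duplicate(s) eliminated) → {(Ada, Echo, Yan), (Ivy, Delta, Ned), (Lee, Omega, Vic)}

{(Ada, Echo, Yan), (Ivy, Delta, Ned), (Lee, Omega, Vic)}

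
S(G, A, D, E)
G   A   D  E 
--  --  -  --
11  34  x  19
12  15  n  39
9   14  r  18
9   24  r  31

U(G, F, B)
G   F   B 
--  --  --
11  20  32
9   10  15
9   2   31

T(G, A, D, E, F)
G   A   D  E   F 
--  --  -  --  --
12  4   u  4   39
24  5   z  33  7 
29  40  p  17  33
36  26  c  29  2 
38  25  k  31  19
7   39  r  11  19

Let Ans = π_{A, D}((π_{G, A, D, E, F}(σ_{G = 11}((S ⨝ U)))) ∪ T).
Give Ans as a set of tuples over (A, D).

{(25, k), (26, c), (34, x), (39, r), (4, u), (40, p), (5, z)}

Joining S and U on G yields {(11, 34, x, 19, 20, 32), (9, 14, r, 18, 10, 15), (9, 14, r, 18, 2, 31), (9, 24, r, 31, 10, 15), (9, 24, r, 31, 2, 31)}.
σ[G = 11]: keep tuples satisfying G = 11 → {(11, 34, x, 19, 20, 32)}
π_{G, A, D, E, F} gives {(11, 34, x, 19, 20)}.
Taking the union: {(11, 34, x, 19, 20), (12, 4, u, 4, 39), (24, 5, z, 33, 7), (29, 40, p, 17, 33), (36, 26, c, 29, 2), (38, 25, k, 31, 19), (7, 39, r, 11, 19)}
π_{A, D} gives {(25, k), (26, c), (34, x), (39, r), (4, u), (40, p), (5, z)}.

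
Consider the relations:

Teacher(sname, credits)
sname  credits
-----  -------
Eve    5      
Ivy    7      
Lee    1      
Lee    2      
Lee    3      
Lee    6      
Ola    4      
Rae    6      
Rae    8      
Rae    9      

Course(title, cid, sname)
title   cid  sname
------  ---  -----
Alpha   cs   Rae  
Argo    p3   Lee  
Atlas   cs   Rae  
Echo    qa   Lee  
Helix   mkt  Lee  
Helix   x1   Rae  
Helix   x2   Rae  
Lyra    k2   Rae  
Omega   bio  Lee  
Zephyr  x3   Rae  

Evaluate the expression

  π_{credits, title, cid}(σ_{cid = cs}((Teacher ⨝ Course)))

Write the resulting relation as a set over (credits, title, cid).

{(6, Alpha, cs), (6, Atlas, cs), (8, Alpha, cs), (8, Atlas, cs), (9, Alpha, cs), (9, Atlas, cs)}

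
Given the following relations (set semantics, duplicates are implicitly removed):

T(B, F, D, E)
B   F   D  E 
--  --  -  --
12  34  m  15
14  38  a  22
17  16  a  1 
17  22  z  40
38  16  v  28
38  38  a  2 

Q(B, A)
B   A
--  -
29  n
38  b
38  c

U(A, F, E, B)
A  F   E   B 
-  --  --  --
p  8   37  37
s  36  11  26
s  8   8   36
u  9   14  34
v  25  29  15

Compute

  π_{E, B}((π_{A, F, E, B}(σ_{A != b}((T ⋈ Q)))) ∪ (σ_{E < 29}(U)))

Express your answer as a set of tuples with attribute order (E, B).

T ⋈ Q (natural join on B): {(38, 16, v, 28, b), (38, 16, v, 28, c), (38, 38, a, 2, b), (38, 38, a, 2, c)}
Apply σ_{A != b}; surviving tuples: {(38, 16, v, 28, c), (38, 38, a, 2, c)}
π[A, F, E, B]: project onto (A, F, E, B) → {(c, 16, 28, 38), (c, 38, 2, 38)}
Apply σ_{E < 29}; surviving tuples: {(s, 36, 11, 26), (s, 8, 8, 36), (u, 9, 14, 34)}
Set union of the two operands is {(c, 16, 28, 38), (c, 38, 2, 38), (s, 36, 11, 26), (s, 8, 8, 36), (u, 9, 14, 34)}.
π[E, B]: project onto (E, B) → {(11, 26), (14, 34), (2, 38), (28, 38), (8, 36)}

{(11, 26), (14, 34), (2, 38), (28, 38), (8, 36)}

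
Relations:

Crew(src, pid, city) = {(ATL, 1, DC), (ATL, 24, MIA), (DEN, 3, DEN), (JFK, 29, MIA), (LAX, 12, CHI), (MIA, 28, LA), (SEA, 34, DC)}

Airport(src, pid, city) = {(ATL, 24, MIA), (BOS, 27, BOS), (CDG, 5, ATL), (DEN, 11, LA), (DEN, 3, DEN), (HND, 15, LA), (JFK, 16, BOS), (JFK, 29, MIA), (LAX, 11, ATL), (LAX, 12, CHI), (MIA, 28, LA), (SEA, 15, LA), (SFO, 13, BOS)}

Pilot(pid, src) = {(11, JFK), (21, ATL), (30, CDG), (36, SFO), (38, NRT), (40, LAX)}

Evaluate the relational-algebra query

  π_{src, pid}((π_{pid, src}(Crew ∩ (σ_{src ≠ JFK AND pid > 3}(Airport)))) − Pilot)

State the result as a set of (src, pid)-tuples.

{(ATL, 24), (LAX, 12), (MIA, 28)}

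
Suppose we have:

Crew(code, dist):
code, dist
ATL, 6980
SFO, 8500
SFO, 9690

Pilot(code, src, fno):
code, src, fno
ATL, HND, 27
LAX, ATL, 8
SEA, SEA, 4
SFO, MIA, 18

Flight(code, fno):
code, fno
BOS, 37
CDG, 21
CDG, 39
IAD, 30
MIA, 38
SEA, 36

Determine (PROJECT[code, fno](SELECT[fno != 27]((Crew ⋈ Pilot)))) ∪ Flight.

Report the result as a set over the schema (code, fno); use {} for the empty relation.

Natural join on code: {(ATL, 6980, HND, 27), (SFO, 8500, MIA, 18), (SFO, 9690, MIA, 18)}
Selection fno != 27: {(SFO, 8500, MIA, 18), (SFO, 9690, MIA, 18)}
π[code, fno]: project onto (code, fno) (1 duplicate(s) eliminated) → {(SFO, 18)}
Union: {(SFO, 18)} with {(BOS, 37), (CDG, 21), (CDG, 39), (IAD, 30), (MIA, 38), (SEA, 36)} → {(BOS, 37), (CDG, 21), (CDG, 39), (IAD, 30), (MIA, 38), (SEA, 36), (SFO, 18)}

{(BOS, 37), (CDG, 21), (CDG, 39), (IAD, 30), (MIA, 38), (SEA, 36), (SFO, 18)}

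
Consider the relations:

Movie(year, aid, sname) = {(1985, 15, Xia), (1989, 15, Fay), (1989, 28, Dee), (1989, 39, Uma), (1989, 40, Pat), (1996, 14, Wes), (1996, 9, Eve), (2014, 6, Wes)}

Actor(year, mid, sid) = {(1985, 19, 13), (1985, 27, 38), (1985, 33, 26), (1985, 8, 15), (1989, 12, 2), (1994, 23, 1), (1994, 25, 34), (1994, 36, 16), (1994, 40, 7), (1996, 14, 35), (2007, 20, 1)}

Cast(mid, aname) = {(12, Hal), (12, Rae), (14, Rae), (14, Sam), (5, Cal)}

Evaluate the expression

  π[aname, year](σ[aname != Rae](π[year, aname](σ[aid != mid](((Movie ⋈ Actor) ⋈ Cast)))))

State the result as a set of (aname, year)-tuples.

{(Hal, 1989), (Sam, 1996)}

Natural join on year: {(1985, 15, Xia, 19, 13), (1985, 15, Xia, 27, 38), (1985, 15, Xia, 33, 26), (1985, 15, Xia, 8, 15), (1989, 15, Fay, 12, 2), (1989, 28, Dee, 12, 2), (1989, 39, Uma, 12, 2), (1989, 40, Pat, 12, 2), (1996, 14, Wes, 14, 35), (1996, 9, Eve, 14, 35)}
Natural join on mid: {(1989, 15, Fay, 12, 2, Hal), (1989, 15, Fay, 12, 2, Rae), (1989, 28, Dee, 12, 2, Hal), (1989, 28, Dee, 12, 2, Rae), (1989, 39, Uma, 12, 2, Hal), (1989, 39, Uma, 12, 2, Rae), (1989, 40, Pat, 12, 2, Hal), (1989, 40, Pat, 12, 2, Rae), (1996, 14, Wes, 14, 35, Rae), (1996, 14, Wes, 14, 35, Sam), (1996, 9, Eve, 14, 35, Rae), (1996, 9, Eve, 14, 35, Sam)}
Apply σ_{aid != mid}; surviving tuples: {(1989, 15, Fay, 12, 2, Hal), (1989, 15, Fay, 12, 2, Rae), (1989, 28, Dee, 12, 2, Hal), (1989, 28, Dee, 12, 2, Rae), (1989, 39, Uma, 12, 2, Hal), (1989, 39, Uma, 12, 2, Rae), (1989, 40, Pat, 12, 2, Hal), (1989, 40, Pat, 12, 2, Rae), (1996, 9, Eve, 14, 35, Rae), (1996, 9, Eve, 14, 35, Sam)}
Keep only column(s) year, aname (6 duplicate(s) eliminated): {(1989, Hal), (1989, Rae), (1996, Rae), (1996, Sam)}
Apply σ_{aname != Rae}; surviving tuples: {(1989, Hal), (1996, Sam)}
Keep only column(s) aname, year: {(Hal, 1989), (Sam, 1996)}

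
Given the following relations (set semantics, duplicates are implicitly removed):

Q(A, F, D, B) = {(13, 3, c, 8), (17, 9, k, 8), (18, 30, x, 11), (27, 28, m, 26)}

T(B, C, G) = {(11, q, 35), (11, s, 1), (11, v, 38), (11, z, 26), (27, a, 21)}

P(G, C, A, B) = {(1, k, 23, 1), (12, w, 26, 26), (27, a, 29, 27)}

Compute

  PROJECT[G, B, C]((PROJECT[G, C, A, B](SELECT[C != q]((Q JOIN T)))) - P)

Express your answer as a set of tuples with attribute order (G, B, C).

{(1, 11, s), (26, 11, z), (38, 11, v)}

Natural join on B: {(18, 30, x, 11, q, 35), (18, 30, x, 11, s, 1), (18, 30, x, 11, v, 38), (18, 30, x, 11, z, 26)}
Filtering on C != q leaves {(18, 30, x, 11, s, 1), (18, 30, x, 11, v, 38), (18, 30, x, 11, z, 26)}.
π[G, C, A, B]: project onto (G, C, A, B) → {(1, s, 18, 11), (26, z, 18, 11), (38, v, 18, 11)}
Difference: {(1, s, 18, 11), (26, z, 18, 11), (38, v, 18, 11)} with {(1, k, 23, 1), (12, w, 26, 26), (27, a, 29, 27)} → {(1, s, 18, 11), (26, z, 18, 11), (38, v, 18, 11)}
π[G, B, C]: project onto (G, B, C) → {(1, 11, s), (26, 11, z), (38, 11, v)}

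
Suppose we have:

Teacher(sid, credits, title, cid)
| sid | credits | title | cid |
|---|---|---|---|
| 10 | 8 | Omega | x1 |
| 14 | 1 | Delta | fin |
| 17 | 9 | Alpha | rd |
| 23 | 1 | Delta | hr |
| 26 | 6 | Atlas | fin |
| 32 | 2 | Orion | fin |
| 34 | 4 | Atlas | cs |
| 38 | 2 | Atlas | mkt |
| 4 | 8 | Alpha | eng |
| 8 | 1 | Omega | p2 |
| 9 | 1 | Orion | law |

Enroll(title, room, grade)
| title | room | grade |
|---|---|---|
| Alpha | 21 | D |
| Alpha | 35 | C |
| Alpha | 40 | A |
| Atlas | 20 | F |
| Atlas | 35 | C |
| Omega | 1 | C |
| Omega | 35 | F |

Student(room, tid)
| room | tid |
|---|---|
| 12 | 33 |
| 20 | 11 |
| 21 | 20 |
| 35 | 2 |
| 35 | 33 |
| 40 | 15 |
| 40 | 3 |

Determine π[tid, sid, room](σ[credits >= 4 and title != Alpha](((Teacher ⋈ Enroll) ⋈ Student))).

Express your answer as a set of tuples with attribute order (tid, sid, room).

{(11, 26, 20), (11, 34, 20), (2, 10, 35), (2, 26, 35), (2, 34, 35), (33, 10, 35), (33, 26, 35), (33, 34, 35)}

Joining Teacher and Enroll on title yields {(10, 8, Omega, x1, 1, C), (10, 8, Omega, x1, 35, F), (17, 9, Alpha, rd, 21, D), (17, 9, Alpha, rd, 35, C), (17, 9, Alpha, rd, 40, A), (26, 6, Atlas, fin, 20, F), (26, 6, Atlas, fin, 35, C), (34, 4, Atlas, cs, 20, F), (34, 4, Atlas, cs, 35, C), (38, 2, Atlas, mkt, 20, F), (38, 2, Atlas, mkt, 35, C), (4, 8, Alpha, eng, 21, D), (4, 8, Alpha, eng, 35, C), (4, 8, Alpha, eng, 40, A), (8, 1, Omega, p2, 1, C), (8, 1, Omega, p2, 35, F)}.
Joining (Teacher ⋈ Enroll) and Student on room yields {(10, 8, Omega, x1, 35, F, 2), (10, 8, Omega, x1, 35, F, 33), (17, 9, Alpha, rd, 21, D, 20), (17, 9, Alpha, rd, 35, C, 2), (17, 9, Alpha, rd, 35, C, 33), (17, 9, Alpha, rd, 40, A, 15), (17, 9, Alpha, rd, 40, A, 3), (26, 6, Atlas, fin, 20, F, 11), (26, 6, Atlas, fin, 35, C, 2), (26, 6, Atlas, fin, 35, C, 33), (34, 4, Atlas, cs, 20, F, 11), (34, 4, Atlas, cs, 35, C, 2), (34, 4, Atlas, cs, 35, C, 33), (38, 2, Atlas, mkt, 20, F, 11), (38, 2, Atlas, mkt, 35, C, 2), (38, 2, Atlas, mkt, 35, C, 33), (4, 8, Alpha, eng, 21, D, 20), (4, 8, Alpha, eng, 35, C, 2), (4, 8, Alpha, eng, 35, C, 33), (4, 8, Alpha, eng, 40, A, 15), (4, 8, Alpha, eng, 40, A, 3), (8, 1, Omega, p2, 35, F, 2), (8, 1, Omega, p2, 35, F, 33)}.
Apply σ_{credits >= 4 and title != Alpha}; surviving tuples: {(10, 8, Omega, x1, 35, F, 2), (10, 8, Omega, x1, 35, F, 33), (26, 6, Atlas, fin, 20, F, 11), (26, 6, Atlas, fin, 35, C, 2), (26, 6, Atlas, fin, 35, C, 33), (34, 4, Atlas, cs, 20, F, 11), (34, 4, Atlas, cs, 35, C, 2), (34, 4, Atlas, cs, 35, C, 33)}
π[tid, sid, room]: project onto (tid, sid, room) → {(11, 26, 20), (11, 34, 20), (2, 10, 35), (2, 26, 35), (2, 34, 35), (33, 10, 35), (33, 26, 35), (33, 34, 35)}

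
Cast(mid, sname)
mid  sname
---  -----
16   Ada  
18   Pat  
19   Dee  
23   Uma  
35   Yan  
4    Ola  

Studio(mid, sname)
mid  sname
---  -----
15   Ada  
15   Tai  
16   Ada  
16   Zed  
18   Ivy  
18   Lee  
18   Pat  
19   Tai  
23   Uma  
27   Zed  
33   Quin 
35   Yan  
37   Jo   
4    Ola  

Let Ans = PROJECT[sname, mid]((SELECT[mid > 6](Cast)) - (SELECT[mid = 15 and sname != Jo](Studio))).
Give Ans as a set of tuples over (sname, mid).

Apply σ_{mid > 6}; surviving tuples: {(16, Ada), (18, Pat), (19, Dee), (23, Uma), (35, Yan)}
Apply σ_{mid = 15 and sname != Jo}; surviving tuples: {(15, Ada), (15, Tai)}
Set difference of the two operands is {(16, Ada), (18, Pat), (19, Dee), (23, Uma), (35, Yan)}.
Projecting to sname, mid: {(Ada, 16), (Dee, 19), (Pat, 18), (Uma, 23), (Yan, 35)}

{(Ada, 16), (Dee, 19), (Pat, 18), (Uma, 23), (Yan, 35)}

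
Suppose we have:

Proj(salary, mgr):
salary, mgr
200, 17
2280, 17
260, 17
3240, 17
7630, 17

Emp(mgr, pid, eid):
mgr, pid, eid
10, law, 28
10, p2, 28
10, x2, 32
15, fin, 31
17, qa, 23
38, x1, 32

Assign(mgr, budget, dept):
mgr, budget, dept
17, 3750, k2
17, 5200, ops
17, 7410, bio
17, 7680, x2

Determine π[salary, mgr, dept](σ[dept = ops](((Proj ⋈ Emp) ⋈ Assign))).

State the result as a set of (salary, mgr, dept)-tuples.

Proj ⋈ Emp (natural join on mgr): {(200, 17, qa, 23), (2280, 17, qa, 23), (260, 17, qa, 23), (3240, 17, qa, 23), (7630, 17, qa, 23)}
(Proj ⋈ Emp) ⋈ Assign (natural join on mgr): {(200, 17, qa, 23, 3750, k2), (200, 17, qa, 23, 5200, ops), (200, 17, qa, 23, 7410, bio), (200, 17, qa, 23, 7680, x2), (2280, 17, qa, 23, 3750, k2), (2280, 17, qa, 23, 5200, ops), (2280, 17, qa, 23, 7410, bio), (2280, 17, qa, 23, 7680, x2), (260, 17, qa, 23, 3750, k2), (260, 17, qa, 23, 5200, ops), (260, 17, qa, 23, 7410, bio), (260, 17, qa, 23, 7680, x2), (3240, 17, qa, 23, 3750, k2), (3240, 17, qa, 23, 5200, ops), (3240, 17, qa, 23, 7410, bio), (3240, 17, qa, 23, 7680, x2), (7630, 17, qa, 23, 3750, k2), (7630, 17, qa, 23, 5200, ops), (7630, 17, qa, 23, 7410, bio), (7630, 17, qa, 23, 7680, x2)}
σ[dept = ops]: keep tuples satisfying dept = ops → {(200, 17, qa, 23, 5200, ops), (2280, 17, qa, 23, 5200, ops), (260, 17, qa, 23, 5200, ops), (3240, 17, qa, 23, 5200, ops), (7630, 17, qa, 23, 5200, ops)}
Projecting to salary, mgr, dept: {(200, 17, ops), (2280, 17, ops), (260, 17, ops), (3240, 17, ops), (7630, 17, ops)}

{(200, 17, ops), (2280, 17, ops), (260, 17, ops), (3240, 17, ops), (7630, 17, ops)}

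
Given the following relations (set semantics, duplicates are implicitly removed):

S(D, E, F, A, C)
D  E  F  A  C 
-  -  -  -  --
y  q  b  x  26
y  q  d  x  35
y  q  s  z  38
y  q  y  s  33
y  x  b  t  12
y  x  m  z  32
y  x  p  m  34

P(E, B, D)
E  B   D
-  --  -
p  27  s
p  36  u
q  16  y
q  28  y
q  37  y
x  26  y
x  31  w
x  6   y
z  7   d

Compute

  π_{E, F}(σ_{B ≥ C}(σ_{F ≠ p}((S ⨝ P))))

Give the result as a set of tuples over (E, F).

{(q, b), (q, d), (q, y), (x, b)}

Natural join on D, E: {(y, q, b, x, 26, 16), (y, q, b, x, 26, 28), (y, q, b, x, 26, 37), (y, q, d, x, 35, 16), (y, q, d, x, 35, 28), (y, q, d, x, 35, 37), (y, q, s, z, 38, 16), (y, q, s, z, 38, 28), (y, q, s, z, 38, 37), (y, q, y, s, 33, 16), (y, q, y, s, 33, 28), (y, q, y, s, 33, 37), (y, x, b, t, 12, 26), (y, x, b, t, 12, 6), (y, x, m, z, 32, 26), (y, x, m, z, 32, 6), (y, x, p, m, 34, 26), (y, x, p, m, 34, 6)}
Selection F ≠ p: {(y, q, b, x, 26, 16), (y, q, b, x, 26, 28), (y, q, b, x, 26, 37), (y, q, d, x, 35, 16), (y, q, d, x, 35, 28), (y, q, d, x, 35, 37), (y, q, s, z, 38, 16), (y, q, s, z, 38, 28), (y, q, s, z, 38, 37), (y, q, y, s, 33, 16), (y, q, y, s, 33, 28), (y, q, y, s, 33, 37), (y, x, b, t, 12, 26), (y, x, b, t, 12, 6), (y, x, m, z, 32, 26), (y, x, m, z, 32, 6)}
Selection B ≥ C: {(y, q, b, x, 26, 28), (y, q, b, x, 26, 37), (y, q, d, x, 35, 37), (y, q, y, s, 33, 37), (y, x, b, t, 12, 26)}
Keep only column(s) E, F (1 duplicate(s) eliminated): {(q, b), (q, d), (q, y), (x, b)}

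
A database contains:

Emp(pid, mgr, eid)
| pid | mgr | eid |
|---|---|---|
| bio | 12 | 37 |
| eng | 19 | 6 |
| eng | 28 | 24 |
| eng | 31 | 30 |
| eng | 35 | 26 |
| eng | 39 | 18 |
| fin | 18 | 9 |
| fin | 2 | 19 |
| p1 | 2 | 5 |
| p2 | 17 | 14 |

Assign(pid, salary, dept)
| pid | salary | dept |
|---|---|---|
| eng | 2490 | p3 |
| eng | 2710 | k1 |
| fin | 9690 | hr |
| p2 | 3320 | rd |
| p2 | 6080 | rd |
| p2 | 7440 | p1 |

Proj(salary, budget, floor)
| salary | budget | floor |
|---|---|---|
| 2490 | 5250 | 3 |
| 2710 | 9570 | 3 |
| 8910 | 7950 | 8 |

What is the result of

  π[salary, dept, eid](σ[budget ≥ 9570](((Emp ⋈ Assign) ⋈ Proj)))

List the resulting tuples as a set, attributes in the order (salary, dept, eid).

Natural join on pid: {(eng, 19, 6, 2490, p3), (eng, 19, 6, 2710, k1), (eng, 28, 24, 2490, p3), (eng, 28, 24, 2710, k1), (eng, 31, 30, 2490, p3), (eng, 31, 30, 2710, k1), (eng, 35, 26, 2490, p3), (eng, 35, 26, 2710, k1), (eng, 39, 18, 2490, p3), (eng, 39, 18, 2710, k1), (fin, 18, 9, 9690, hr), (fin, 2, 19, 9690, hr), (p2, 17, 14, 3320, rd), (p2, 17, 14, 6080, rd), (p2, 17, 14, 7440, p1)}
Natural join on salary: {(eng, 19, 6, 2490, p3, 5250, 3), (eng, 19, 6, 2710, k1, 9570, 3), (eng, 28, 24, 2490, p3, 5250, 3), (eng, 28, 24, 2710, k1, 9570, 3), (eng, 31, 30, 2490, p3, 5250, 3), (eng, 31, 30, 2710, k1, 9570, 3), (eng, 35, 26, 2490, p3, 5250, 3), (eng, 35, 26, 2710, k1, 9570, 3), (eng, 39, 18, 2490, p3, 5250, 3), (eng, 39, 18, 2710, k1, 9570, 3)}
Filtering on budget ≥ 9570 leaves {(eng, 19, 6, 2710, k1, 9570, 3), (eng, 28, 24, 2710, k1, 9570, 3), (eng, 31, 30, 2710, k1, 9570, 3), (eng, 35, 26, 2710, k1, 9570, 3), (eng, 39, 18, 2710, k1, 9570, 3)}.
Projecting to salary, dept, eid: {(2710, k1, 18), (2710, k1, 24), (2710, k1, 26), (2710, k1, 30), (2710, k1, 6)}

{(2710, k1, 18), (2710, k1, 24), (2710, k1, 26), (2710, k1, 30), (2710, k1, 6)}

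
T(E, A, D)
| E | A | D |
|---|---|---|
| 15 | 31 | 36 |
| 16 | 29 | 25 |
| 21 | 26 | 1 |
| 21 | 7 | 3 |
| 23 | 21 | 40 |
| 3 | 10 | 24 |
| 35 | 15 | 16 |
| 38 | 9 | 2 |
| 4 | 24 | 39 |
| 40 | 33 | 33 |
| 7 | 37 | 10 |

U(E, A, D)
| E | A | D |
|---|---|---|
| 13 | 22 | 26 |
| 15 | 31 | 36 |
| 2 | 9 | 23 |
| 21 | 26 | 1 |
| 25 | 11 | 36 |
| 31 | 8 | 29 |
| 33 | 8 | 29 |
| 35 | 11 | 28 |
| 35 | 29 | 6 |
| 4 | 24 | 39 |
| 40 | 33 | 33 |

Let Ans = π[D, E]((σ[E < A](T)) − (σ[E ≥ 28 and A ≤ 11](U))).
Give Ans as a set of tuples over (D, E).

{(1, 21), (10, 7), (24, 3), (25, 16), (36, 15), (39, 4)}

Filtering on E < A leaves {(15, 31, 36), (16, 29, 25), (21, 26, 1), (3, 10, 24), (4, 24, 39), (7, 37, 10)}.
Filtering on E ≥ 28 and A ≤ 11 leaves {(31, 8, 29), (33, 8, 29), (35, 11, 28)}.
Set difference of the two operands is {(15, 31, 36), (16, 29, 25), (21, 26, 1), (3, 10, 24), (4, 24, 39), (7, 37, 10)}.
Keep only column(s) D, E: {(1, 21), (10, 7), (24, 3), (25, 16), (36, 15), (39, 4)}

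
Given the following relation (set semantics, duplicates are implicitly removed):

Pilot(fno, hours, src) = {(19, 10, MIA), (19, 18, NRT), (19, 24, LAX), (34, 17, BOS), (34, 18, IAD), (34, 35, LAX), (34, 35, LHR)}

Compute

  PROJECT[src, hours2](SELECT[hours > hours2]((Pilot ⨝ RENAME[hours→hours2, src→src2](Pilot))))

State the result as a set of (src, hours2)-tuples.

{(IAD, 17), (LAX, 10), (LAX, 17), (LAX, 18), (LHR, 17), (LHR, 18), (NRT, 10)}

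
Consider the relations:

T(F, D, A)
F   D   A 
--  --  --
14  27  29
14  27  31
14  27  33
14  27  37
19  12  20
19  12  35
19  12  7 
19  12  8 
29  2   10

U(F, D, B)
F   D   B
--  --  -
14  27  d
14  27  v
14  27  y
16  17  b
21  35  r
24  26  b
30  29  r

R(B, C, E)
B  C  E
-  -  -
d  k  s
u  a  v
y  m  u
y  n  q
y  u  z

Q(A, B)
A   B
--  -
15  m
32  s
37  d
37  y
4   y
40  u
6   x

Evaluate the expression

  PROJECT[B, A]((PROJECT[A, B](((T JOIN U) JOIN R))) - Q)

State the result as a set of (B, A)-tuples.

{(d, 29), (d, 31), (d, 33), (y, 29), (y, 31), (y, 33)}

Natural join on F, D: {(14, 27, 29, d), (14, 27, 29, v), (14, 27, 29, y), (14, 27, 31, d), (14, 27, 31, v), (14, 27, 31, y), (14, 27, 33, d), (14, 27, 33, v), (14, 27, 33, y), (14, 27, 37, d), (14, 27, 37, v), (14, 27, 37, y)}
Natural join on B: {(14, 27, 29, d, k, s), (14, 27, 29, y, m, u), (14, 27, 29, y, n, q), (14, 27, 29, y, u, z), (14, 27, 31, d, k, s), (14, 27, 31, y, m, u), (14, 27, 31, y, n, q), (14, 27, 31, y, u, z), (14, 27, 33, d, k, s), (14, 27, 33, y, m, u), (14, 27, 33, y, n, q), (14, 27, 33, y, u, z), (14, 27, 37, d, k, s), (14, 27, 37, y, m, u), (14, 27, 37, y, n, q), (14, 27, 37, y, u, z)}
Projecting to A, B (8 duplicate(s) eliminated): {(29, d), (29, y), (31, d), (31, y), (33, d), (33, y), (37, d), (37, y)}
Taking the difference: {(29, d), (29, y), (31, d), (31, y), (33, d), (33, y)}
Projecting to B, A: {(d, 29), (d, 31), (d, 33), (y, 29), (y, 31), (y, 33)}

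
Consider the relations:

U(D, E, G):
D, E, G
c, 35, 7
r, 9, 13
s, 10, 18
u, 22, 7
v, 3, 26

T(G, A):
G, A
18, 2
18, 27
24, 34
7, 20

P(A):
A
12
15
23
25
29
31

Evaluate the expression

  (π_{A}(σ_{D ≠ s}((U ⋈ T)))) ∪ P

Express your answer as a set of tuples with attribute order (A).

{12, 15, 20, 23, 25, 29, 31}

Joining U and T on G yields {(c, 35, 7, 20), (s, 10, 18, 2), (s, 10, 18, 27), (u, 22, 7, 20)}.
σ[D ≠ s]: keep tuples satisfying D ≠ s → {(c, 35, 7, 20), (u, 22, 7, 20)}
Projecting to A (1 duplicate(s) eliminated): {20}
Taking the union: {12, 15, 20, 23, 25, 29, 31}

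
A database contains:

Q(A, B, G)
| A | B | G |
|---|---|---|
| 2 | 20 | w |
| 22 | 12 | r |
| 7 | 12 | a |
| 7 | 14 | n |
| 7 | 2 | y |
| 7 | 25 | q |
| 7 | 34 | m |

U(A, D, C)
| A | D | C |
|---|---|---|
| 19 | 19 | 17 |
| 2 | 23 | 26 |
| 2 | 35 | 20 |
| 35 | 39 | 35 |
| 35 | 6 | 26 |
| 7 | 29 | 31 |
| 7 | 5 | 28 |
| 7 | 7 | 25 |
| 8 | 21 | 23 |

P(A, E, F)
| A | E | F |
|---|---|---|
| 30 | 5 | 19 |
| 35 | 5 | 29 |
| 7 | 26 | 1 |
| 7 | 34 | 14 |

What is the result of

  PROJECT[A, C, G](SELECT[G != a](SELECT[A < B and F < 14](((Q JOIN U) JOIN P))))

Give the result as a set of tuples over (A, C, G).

Joining Q and U on A yields {(2, 20, w, 23, 26), (2, 20, w, 35, 20), (7, 12, a, 29, 31), (7, 12, a, 5, 28), (7, 12, a, 7, 25), (7, 14, n, 29, 31), (7, 14, n, 5, 28), (7, 14, n, 7, 25), (7, 2, y, 29, 31), (7, 2, y, 5, 28), (7, 2, y, 7, 25), (7, 25, q, 29, 31), (7, 25, q, 5, 28), (7, 25, q, 7, 25), (7, 34, m, 29, 31), (7, 34, m, 5, 28), (7, 34, m, 7, 25)}.
Joining (Q JOIN U) and P on A yields {(7, 12, a, 29, 31, 26, 1), (7, 12, a, 29, 31, 34, 14), (7, 12, a, 5, 28, 26, 1), (7, 12, a, 5, 28, 34, 14), (7, 12, a, 7, 25, 26, 1), (7, 12, a, 7, 25, 34, 14), (7, 14, n, 29, 31, 26, 1), (7, 14, n, 29, 31, 34, 14), (7, 14, n, 5, 28, 26, 1), (7, 14, n, 5, 28, 34, 14), (7, 14, n, 7, 25, 26, 1), (7, 14, n, 7, 25, 34, 14), (7, 2, y, 29, 31, 26, 1), (7, 2, y, 29, 31, 34, 14), (7, 2, y, 5, 28, 26, 1), (7, 2, y, 5, 28, 34, 14), (7, 2, y, 7, 25, 26, 1), (7, 2, y, 7, 25, 34, 14), (7, 25, q, 29, 31, 26, 1), (7, 25, q, 29, 31, 34, 14), (7, 25, q, 5, 28, 26, 1), (7, 25, q, 5, 28, 34, 14), (7, 25, q, 7, 25, 26, 1), (7, 25, q, 7, 25, 34, 14), (7, 34, m, 29, 31, 26, 1), (7, 34, m, 29, 31, 34, 14), (7, 34, m, 5, 28, 26, 1), (7, 34, m, 5, 28, 34, 14), (7, 34, m, 7, 25, 26, 1), (7, 34, m, 7, 25, 34, 14)}.
Selection A < B and F < 14: {(7, 12, a, 29, 31, 26, 1), (7, 12, a, 5, 28, 26, 1), (7, 12, a, 7, 25, 26, 1), (7, 14, n, 29, 31, 26, 1), (7, 14, n, 5, 28, 26, 1), (7, 14, n, 7, 25, 26, 1), (7, 25, q, 29, 31, 26, 1), (7, 25, q, 5, 28, 26, 1), (7, 25, q, 7, 25, 26, 1), (7, 34, m, 29, 31, 26, 1), (7, 34, m, 5, 28, 26, 1), (7, 34, m, 7, 25, 26, 1)}
Selection G != a: {(7, 14, n, 29, 31, 26, 1), (7, 14, n, 5, 28, 26, 1), (7, 14, n, 7, 25, 26, 1), (7, 25, q, 29, 31, 26, 1), (7, 25, q, 5, 28, 26, 1), (7, 25, q, 7, 25, 26, 1), (7, 34, m, 29, 31, 26, 1), (7, 34, m, 5, 28, 26, 1), (7, 34, m, 7, 25, 26, 1)}
Projecting to A, C, G: {(7, 25, m), (7, 25, n), (7, 25, q), (7, 28, m), (7, 28, n), (7, 28, q), (7, 31, m), (7, 31, n), (7, 31, q)}

{(7, 25, m), (7, 25, n), (7, 25, q), (7, 28, m), (7, 28, n), (7, 28, q), (7, 31, m), (7, 31, n), (7, 31, q)}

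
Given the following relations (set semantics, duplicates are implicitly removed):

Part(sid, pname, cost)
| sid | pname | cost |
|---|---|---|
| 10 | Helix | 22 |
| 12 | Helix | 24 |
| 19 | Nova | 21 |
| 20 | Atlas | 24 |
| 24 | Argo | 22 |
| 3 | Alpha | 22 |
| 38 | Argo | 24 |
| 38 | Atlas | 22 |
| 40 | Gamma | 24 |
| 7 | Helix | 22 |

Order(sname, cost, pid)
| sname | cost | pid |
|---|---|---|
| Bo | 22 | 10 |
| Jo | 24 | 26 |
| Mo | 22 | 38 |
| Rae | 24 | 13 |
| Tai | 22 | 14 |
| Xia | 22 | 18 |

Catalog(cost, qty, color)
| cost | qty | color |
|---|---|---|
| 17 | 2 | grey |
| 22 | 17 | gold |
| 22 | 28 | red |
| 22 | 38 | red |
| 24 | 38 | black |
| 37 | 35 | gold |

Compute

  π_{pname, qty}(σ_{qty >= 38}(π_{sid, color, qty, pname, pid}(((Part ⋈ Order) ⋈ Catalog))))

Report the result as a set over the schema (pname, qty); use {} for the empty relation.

{(Alpha, 38), (Argo, 38), (Atlas, 38), (Gamma, 38), (Helix, 38)}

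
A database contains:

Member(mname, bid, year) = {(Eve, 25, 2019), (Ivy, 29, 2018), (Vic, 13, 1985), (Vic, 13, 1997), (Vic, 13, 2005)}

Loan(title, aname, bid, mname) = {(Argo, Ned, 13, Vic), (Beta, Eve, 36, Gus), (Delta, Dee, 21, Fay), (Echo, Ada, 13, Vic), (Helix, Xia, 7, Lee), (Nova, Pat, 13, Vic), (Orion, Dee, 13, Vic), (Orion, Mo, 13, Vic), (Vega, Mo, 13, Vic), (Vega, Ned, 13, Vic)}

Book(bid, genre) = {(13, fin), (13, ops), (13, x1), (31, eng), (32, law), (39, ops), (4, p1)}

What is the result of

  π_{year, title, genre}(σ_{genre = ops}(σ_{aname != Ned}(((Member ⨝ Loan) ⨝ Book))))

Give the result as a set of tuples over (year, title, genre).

{(1985, Echo, ops), (1985, Nova, ops), (1985, Orion, ops), (1985, Vega, ops), (1997, Echo, ops), (1997, Nova, ops), (1997, Orion, ops), (1997, Vega, ops), (2005, Echo, ops), (2005, Nova, ops), (2005, Orion, ops), (2005, Vega, ops)}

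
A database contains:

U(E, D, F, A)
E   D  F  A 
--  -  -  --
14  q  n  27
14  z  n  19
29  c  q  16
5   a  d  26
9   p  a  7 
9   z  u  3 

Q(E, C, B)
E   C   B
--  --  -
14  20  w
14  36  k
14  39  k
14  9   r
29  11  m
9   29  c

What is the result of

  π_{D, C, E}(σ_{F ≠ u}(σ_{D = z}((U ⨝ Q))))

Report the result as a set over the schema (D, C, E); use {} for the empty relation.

{(z, 20, 14), (z, 36, 14), (z, 39, 14), (z, 9, 14)}

Natural join on E: {(14, q, n, 27, 20, w), (14, q, n, 27, 36, k), (14, q, n, 27, 39, k), (14, q, n, 27, 9, r), (14, z, n, 19, 20, w), (14, z, n, 19, 36, k), (14, z, n, 19, 39, k), (14, z, n, 19, 9, r), (29, c, q, 16, 11, m), (9, p, a, 7, 29, c), (9, z, u, 3, 29, c)}
Apply σ_{D = z}; surviving tuples: {(14, z, n, 19, 20, w), (14, z, n, 19, 36, k), (14, z, n, 19, 39, k), (14, z, n, 19, 9, r), (9, z, u, 3, 29, c)}
Apply σ_{F ≠ u}; surviving tuples: {(14, z, n, 19, 20, w), (14, z, n, 19, 36, k), (14, z, n, 19, 39, k), (14, z, n, 19, 9, r)}
π_{D, C, E} gives {(z, 20, 14), (z, 36, 14), (z, 39, 14), (z, 9, 14)}.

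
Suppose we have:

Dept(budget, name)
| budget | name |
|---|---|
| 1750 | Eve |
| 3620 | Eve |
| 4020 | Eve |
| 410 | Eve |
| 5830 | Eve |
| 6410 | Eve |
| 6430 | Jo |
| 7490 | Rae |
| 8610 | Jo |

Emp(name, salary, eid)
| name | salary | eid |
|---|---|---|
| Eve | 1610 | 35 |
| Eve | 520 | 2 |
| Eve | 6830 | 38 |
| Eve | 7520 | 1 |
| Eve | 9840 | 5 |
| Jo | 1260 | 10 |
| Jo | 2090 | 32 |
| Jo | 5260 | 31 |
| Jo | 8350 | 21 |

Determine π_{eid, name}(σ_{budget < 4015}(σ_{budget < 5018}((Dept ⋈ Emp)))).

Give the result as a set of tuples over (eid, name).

{(1, Eve), (2, Eve), (35, Eve), (38, Eve), (5, Eve)}

Natural join on name: {(1750, Eve, 1610, 35), (1750, Eve, 520, 2), (1750, Eve, 6830, 38), (1750, Eve, 7520, 1), (1750, Eve, 9840, 5), (3620, Eve, 1610, 35), (3620, Eve, 520, 2), (3620, Eve, 6830, 38), (3620, Eve, 7520, 1), (3620, Eve, 9840, 5), (4020, Eve, 1610, 35), (4020, Eve, 520, 2), (4020, Eve, 6830, 38), (4020, Eve, 7520, 1), (4020, Eve, 9840, 5), (410, Eve, 1610, 35), (410, Eve, 520, 2), (410, Eve, 6830, 38), (410, Eve, 7520, 1), (410, Eve, 9840, 5), (5830, Eve, 1610, 35), (5830, Eve, 520, 2), (5830, Eve, 6830, 38), (5830, Eve, 7520, 1), (5830, Eve, 9840, 5), (6410, Eve, 1610, 35), (6410, Eve, 520, 2), (6410, Eve, 6830, 38), (6410, Eve, 7520, 1), (6410, Eve, 9840, 5), (6430, Jo, 1260, 10), (6430, Jo, 2090, 32), (6430, Jo, 5260, 31), (6430, Jo, 8350, 21), (8610, Jo, 1260, 10), (8610, Jo, 2090, 32), (8610, Jo, 5260, 31), (8610, Jo, 8350, 21)}
Filtering on budget < 5018 leaves {(1750, Eve, 1610, 35), (1750, Eve, 520, 2), (1750, Eve, 6830, 38), (1750, Eve, 7520, 1), (1750, Eve, 9840, 5), (3620, Eve, 1610, 35), (3620, Eve, 520, 2), (3620, Eve, 6830, 38), (3620, Eve, 7520, 1), (3620, Eve, 9840, 5), (4020, Eve, 1610, 35), (4020, Eve, 520, 2), (4020, Eve, 6830, 38), (4020, Eve, 7520, 1), (4020, Eve, 9840, 5), (410, Eve, 1610, 35), (410, Eve, 520, 2), (410, Eve, 6830, 38), (410, Eve, 7520, 1), (410, Eve, 9840, 5)}.
Filtering on budget < 4015 leaves {(1750, Eve, 1610, 35), (1750, Eve, 520, 2), (1750, Eve, 6830, 38), (1750, Eve, 7520, 1), (1750, Eve, 9840, 5), (3620, Eve, 1610, 35), (3620, Eve, 520, 2), (3620, Eve, 6830, 38), (3620, Eve, 7520, 1), (3620, Eve, 9840, 5), (410, Eve, 1610, 35), (410, Eve, 520, 2), (410, Eve, 6830, 38), (410, Eve, 7520, 1), (410, Eve, 9840, 5)}.
Keep only column(s) eid, name (10 duplicate(s) eliminated): {(1, Eve), (2, Eve), (35, Eve), (38, Eve), (5, Eve)}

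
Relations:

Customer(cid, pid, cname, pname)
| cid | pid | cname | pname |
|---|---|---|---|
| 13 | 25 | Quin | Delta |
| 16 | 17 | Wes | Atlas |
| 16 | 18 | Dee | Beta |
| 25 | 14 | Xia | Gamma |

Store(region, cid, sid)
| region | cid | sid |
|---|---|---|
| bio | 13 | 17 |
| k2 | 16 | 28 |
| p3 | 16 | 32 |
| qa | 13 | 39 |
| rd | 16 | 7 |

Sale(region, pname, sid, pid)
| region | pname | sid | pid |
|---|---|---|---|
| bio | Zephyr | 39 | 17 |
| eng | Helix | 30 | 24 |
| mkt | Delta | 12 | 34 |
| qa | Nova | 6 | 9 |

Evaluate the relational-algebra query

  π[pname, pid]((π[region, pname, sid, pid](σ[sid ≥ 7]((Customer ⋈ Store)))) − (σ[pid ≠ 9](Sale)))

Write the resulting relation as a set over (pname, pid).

{(Atlas, 17), (Beta, 18), (Delta, 25)}

Customer ⋈ Store (natural join on cid): {(13, 25, Quin, Delta, bio, 17), (13, 25, Quin, Delta, qa, 39), (16, 17, Wes, Atlas, k2, 28), (16, 17, Wes, Atlas, p3, 32), (16, 17, Wes, Atlas, rd, 7), (16, 18, Dee, Beta, k2, 28), (16, 18, Dee, Beta, p3, 32), (16, 18, Dee, Beta, rd, 7)}
σ[sid ≥ 7]: keep tuples satisfying sid ≥ 7 → {(13, 25, Quin, Delta, bio, 17), (13, 25, Quin, Delta, qa, 39), (16, 17, Wes, Atlas, k2, 28), (16, 17, Wes, Atlas, p3, 32), (16, 17, Wes, Atlas, rd, 7), (16, 18, Dee, Beta, k2, 28), (16, 18, Dee, Beta, p3, 32), (16, 18, Dee, Beta, rd, 7)}
π[region, pname, sid, pid]: project onto (region, pname, sid, pid) → {(bio, Delta, 17, 25), (k2, Atlas, 28, 17), (k2, Beta, 28, 18), (p3, Atlas, 32, 17), (p3, Beta, 32, 18), (qa, Delta, 39, 25), (rd, Atlas, 7, 17), (rd, Beta, 7, 18)}
σ[pid ≠ 9]: keep tuples satisfying pid ≠ 9 → {(bio, Zephyr, 39, 17), (eng, Helix, 30, 24), (mkt, Delta, 12, 34)}
Set difference of the two operands is {(bio, Delta, 17, 25), (k2, Atlas, 28, 17), (k2, Beta, 28, 18), (p3, Atlas, 32, 17), (p3, Beta, 32, 18), (qa, Delta, 39, 25), (rd, Atlas, 7, 17), (rd, Beta, 7, 18)}.
π[pname, pid]: project onto (pname, pid) (5 duplicate(s) eliminated) → {(Atlas, 17), (Beta, 18), (Delta, 25)}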